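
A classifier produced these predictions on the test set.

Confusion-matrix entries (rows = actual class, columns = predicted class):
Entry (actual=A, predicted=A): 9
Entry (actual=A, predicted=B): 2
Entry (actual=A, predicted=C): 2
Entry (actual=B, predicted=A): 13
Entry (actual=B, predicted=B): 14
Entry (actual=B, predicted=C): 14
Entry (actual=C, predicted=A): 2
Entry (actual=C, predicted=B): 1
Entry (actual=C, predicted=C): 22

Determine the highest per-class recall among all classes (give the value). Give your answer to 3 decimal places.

0.880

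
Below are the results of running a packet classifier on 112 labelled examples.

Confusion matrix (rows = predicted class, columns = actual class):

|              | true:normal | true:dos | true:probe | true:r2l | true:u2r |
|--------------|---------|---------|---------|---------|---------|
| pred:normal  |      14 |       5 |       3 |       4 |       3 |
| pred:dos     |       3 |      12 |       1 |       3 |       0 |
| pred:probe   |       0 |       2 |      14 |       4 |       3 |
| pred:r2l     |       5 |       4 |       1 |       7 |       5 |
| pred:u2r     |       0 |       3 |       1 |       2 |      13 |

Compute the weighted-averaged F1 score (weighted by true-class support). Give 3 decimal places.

Per-class F1 score (2·TP/(2·TP+FP+FN)):
  normal: TP=14, FP=5+3+4+3=15, FN=3+0+5+0=8 → 28/51 = 0.5490
  dos: TP=12, FP=3+1+3+0=7, FN=5+2+4+3=14 → 24/45 = 0.5333
  probe: TP=14, FP=0+2+4+3=9, FN=3+1+1+1=6 → 28/43 = 0.6512
  r2l: TP=7, FP=5+4+1+5=15, FN=4+3+4+2=13 → 14/42 = 0.3333
  u2r: TP=13, FP=0+3+1+2=6, FN=3+0+3+5=11 → 26/43 = 0.6047
Weighted-F1 score = Σ (supportᵢ/N)·F1 scoreᵢ with N=112: (22/112)·0.5490 + (26/112)·0.5333 + (20/112)·0.6512 + (20/112)·0.3333 + (24/112)·0.6047 = 0.537

0.537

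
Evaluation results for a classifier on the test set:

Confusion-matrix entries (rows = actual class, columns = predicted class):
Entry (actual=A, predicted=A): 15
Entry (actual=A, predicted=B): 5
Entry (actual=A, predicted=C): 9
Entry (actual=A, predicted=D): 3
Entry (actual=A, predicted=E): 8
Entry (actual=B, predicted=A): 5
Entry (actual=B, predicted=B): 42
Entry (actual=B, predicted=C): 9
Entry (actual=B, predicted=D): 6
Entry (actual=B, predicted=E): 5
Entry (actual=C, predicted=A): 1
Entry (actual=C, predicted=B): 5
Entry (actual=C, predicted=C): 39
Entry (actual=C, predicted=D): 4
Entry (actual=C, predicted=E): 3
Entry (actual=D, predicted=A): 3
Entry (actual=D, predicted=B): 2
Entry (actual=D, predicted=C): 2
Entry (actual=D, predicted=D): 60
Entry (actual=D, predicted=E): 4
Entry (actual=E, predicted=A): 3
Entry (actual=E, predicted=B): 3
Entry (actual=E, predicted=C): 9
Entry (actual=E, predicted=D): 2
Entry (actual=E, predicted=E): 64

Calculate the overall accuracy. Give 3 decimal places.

0.707

Accuracy = trace / total = (15+42+39+60+64=220) / 311 = 220/311 = 0.707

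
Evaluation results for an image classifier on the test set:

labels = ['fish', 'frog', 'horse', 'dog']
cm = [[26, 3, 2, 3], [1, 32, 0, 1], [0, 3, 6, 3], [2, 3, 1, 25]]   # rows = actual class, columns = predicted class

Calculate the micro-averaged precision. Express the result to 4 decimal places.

Micro-averaging pools counts across classes: ΣTP=89, ΣFP=22, ΣFN=22.
Micro-precision = TP/(TP+FP) on pooled counts = 0.8018 (equals overall accuracy in single-label multiclass).

0.8018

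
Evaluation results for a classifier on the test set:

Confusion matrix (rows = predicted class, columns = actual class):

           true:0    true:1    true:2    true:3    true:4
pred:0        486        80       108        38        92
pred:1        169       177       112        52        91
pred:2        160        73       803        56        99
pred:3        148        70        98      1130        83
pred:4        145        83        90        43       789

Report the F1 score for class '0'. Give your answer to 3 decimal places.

0.508

Take TP from the diagonal, FP from the rest of the '0' prediction marginal, FN from the rest of the '0' actual marginal.
F1 score = 2·TP/(2·TP+FP+FN).
0: TP=486, FP=80+108+38+92=318, FN=169+160+148+145=622 → 972/1912 = 0.5084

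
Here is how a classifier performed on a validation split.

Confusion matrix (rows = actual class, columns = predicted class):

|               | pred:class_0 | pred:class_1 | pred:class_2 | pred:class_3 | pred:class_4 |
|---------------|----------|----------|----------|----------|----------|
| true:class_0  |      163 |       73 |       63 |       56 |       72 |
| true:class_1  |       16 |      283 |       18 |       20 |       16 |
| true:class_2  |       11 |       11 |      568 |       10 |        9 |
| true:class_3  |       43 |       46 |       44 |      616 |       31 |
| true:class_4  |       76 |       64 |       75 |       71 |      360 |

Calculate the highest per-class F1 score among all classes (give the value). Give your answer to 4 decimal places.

0.8250

Per-class F1 score (2·TP/(2·TP+FP+FN)):
  class_0: TP=163, FP=16+11+43+76=146, FN=73+63+56+72=264 → 326/736 = 0.44293
  class_1: TP=283, FP=73+11+46+64=194, FN=16+18+20+16=70 → 566/830 = 0.68193
  class_2: TP=568, FP=63+18+44+75=200, FN=11+11+10+9=41 → 1136/1377 = 0.82498
  class_3: TP=616, FP=56+20+10+71=157, FN=43+46+44+31=164 → 1232/1553 = 0.79330
  class_4: TP=360, FP=72+16+9+31=128, FN=76+64+75+71=286 → 720/1134 = 0.63492
Highest is class 'class_2' with F1 score = 0.8250.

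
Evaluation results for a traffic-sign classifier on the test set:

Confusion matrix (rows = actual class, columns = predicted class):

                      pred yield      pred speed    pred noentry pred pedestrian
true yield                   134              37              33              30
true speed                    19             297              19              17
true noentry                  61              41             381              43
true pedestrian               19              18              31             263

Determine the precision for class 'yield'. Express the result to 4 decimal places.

Take TP from the diagonal, FP from the rest of the 'yield' prediction marginal, FN from the rest of the 'yield' actual marginal.
precision = TP/(TP+FP).
yield: TP=134, FP=19+61+19=99 → 134/233 = 0.57511

0.5751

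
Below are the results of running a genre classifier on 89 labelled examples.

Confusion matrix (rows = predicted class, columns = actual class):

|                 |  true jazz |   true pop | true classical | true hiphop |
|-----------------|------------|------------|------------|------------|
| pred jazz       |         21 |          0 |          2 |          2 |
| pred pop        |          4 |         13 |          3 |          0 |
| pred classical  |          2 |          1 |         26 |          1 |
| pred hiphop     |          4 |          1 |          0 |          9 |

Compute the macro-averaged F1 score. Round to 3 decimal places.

0.759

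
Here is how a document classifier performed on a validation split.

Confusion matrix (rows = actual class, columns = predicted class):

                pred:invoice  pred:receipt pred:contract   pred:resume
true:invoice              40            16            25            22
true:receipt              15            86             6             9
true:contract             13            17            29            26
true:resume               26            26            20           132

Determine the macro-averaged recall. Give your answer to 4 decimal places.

Per-class recall (TP/(TP+FN)):
  invoice: TP=40, FN=16+25+22=63 → 40/103 = 0.38835
  receipt: TP=86, FN=15+6+9=30 → 86/116 = 0.74138
  contract: TP=29, FN=13+17+26=56 → 29/85 = 0.34118
  resume: TP=132, FN=26+26+20=72 → 132/204 = 0.64706
Macro-recall = mean = (0.38835 + 0.74138 + 0.34118 + 0.64706) / 4 = 0.5295

0.5295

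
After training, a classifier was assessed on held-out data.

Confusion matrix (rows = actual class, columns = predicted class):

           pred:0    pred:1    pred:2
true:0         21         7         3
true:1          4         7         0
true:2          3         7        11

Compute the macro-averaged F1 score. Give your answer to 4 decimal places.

0.5926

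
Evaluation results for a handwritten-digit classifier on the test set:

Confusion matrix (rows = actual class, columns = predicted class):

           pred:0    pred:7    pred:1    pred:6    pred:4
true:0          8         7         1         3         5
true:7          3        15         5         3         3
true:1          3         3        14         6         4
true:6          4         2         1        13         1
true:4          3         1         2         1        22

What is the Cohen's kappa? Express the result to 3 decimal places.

Observed agreement pₒ = trace/N = 72/133 = 0.5414
Expected agreement pₑ = Σ (rowᵢ·colᵢ)/N² = (24·21 + 29·28 + 30·23 + 21·26 + 29·35)/133² = 0.2017
κ = (pₒ − pₑ)/(1 − pₑ) = (0.5414 − 0.2017)/(1 − 0.2017) = 0.426

0.426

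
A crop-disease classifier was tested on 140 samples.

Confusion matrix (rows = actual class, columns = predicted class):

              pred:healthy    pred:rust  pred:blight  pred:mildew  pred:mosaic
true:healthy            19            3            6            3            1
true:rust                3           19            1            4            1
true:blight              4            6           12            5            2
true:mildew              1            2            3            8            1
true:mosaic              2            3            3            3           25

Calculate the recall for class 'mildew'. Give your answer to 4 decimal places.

0.5333

recall = TP/(TP+FN).
mildew: TP=8, FN=1+2+3+1=7 → 8/15 = 0.53333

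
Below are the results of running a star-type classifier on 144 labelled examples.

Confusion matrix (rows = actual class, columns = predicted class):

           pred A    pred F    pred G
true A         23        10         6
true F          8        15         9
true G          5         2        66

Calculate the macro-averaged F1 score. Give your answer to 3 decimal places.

0.660

Per-class F1 score (2·TP/(2·TP+FP+FN)):
  A: TP=23, FP=8+5=13, FN=10+6=16 → 46/75 = 0.6133
  F: TP=15, FP=10+2=12, FN=8+9=17 → 30/59 = 0.5085
  G: TP=66, FP=6+9=15, FN=5+2=7 → 132/154 = 0.8571
Macro-F1 score = mean = (0.6133 + 0.5085 + 0.8571) / 3 = 0.660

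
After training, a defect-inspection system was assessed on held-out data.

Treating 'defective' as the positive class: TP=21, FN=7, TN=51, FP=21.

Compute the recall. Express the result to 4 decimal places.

0.7500

Recall = TP/(TP+FN) = 21/(21+7) = 21/28 = 0.7500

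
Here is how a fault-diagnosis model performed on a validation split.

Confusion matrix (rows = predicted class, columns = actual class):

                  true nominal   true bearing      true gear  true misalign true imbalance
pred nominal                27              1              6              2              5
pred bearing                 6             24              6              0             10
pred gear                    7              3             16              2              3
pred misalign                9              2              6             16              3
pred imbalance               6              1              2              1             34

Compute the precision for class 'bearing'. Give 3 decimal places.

Treat 'bearing' as positive and all other classes as negative.
precision = TP/(TP+FP).
bearing: TP=24, FP=6+6+0+10=22 → 24/46 = 0.5217

0.522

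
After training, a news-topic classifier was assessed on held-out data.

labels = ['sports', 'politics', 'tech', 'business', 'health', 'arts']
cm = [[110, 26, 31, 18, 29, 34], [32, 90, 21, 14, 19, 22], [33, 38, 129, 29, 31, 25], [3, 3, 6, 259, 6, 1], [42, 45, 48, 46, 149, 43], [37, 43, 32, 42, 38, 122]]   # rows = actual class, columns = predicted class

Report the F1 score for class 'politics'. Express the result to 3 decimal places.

Treat 'politics' as positive and all other classes as negative.
F1 score = 2·TP/(2·TP+FP+FN).
politics: TP=90, FP=26+38+3+45+43=155, FN=32+21+14+19+22=108 → 180/443 = 0.4063

0.406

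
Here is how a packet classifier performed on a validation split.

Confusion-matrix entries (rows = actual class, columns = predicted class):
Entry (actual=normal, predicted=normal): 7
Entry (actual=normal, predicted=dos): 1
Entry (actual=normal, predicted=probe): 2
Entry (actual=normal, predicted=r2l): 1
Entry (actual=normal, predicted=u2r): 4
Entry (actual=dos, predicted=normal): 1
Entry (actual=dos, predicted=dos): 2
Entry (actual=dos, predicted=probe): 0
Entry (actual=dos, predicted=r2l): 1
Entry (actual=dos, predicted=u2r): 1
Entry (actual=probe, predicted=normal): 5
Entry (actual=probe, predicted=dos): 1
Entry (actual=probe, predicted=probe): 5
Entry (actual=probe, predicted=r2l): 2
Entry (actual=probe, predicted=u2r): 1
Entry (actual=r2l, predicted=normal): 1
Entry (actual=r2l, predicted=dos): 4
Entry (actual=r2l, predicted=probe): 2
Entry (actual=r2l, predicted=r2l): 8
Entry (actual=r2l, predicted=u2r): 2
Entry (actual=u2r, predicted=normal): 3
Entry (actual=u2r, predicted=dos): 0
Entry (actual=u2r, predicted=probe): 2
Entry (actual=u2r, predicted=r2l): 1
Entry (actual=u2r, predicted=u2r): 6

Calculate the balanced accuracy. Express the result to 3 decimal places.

0.439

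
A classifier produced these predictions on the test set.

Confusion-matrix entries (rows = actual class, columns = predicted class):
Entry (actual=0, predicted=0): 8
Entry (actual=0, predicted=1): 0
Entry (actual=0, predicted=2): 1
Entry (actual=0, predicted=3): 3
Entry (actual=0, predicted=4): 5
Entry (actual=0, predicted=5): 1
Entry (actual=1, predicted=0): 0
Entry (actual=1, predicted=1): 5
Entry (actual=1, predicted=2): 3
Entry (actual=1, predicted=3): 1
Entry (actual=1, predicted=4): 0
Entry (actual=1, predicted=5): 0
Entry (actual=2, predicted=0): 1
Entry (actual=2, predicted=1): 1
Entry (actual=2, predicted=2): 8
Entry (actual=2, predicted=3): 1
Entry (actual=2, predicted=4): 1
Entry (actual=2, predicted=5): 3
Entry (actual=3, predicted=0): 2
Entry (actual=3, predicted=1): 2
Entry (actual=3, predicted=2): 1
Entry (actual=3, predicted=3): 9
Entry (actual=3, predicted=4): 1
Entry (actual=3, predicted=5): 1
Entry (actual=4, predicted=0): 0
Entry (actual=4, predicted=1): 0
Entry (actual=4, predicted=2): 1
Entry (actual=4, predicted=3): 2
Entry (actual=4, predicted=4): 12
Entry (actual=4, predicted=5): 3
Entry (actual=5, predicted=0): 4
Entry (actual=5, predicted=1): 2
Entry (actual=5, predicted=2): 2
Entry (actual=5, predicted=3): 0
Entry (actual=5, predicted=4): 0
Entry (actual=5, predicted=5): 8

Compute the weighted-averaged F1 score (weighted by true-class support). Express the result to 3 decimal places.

Per-class F1 score (2·TP/(2·TP+FP+FN)):
  0: TP=8, FP=0+1+2+0+4=7, FN=0+1+3+5+1=10 → 16/33 = 0.4848
  1: TP=5, FP=0+1+2+0+2=5, FN=0+3+1+0+0=4 → 10/19 = 0.5263
  2: TP=8, FP=1+3+1+1+2=8, FN=1+1+1+1+3=7 → 16/31 = 0.5161
  3: TP=9, FP=3+1+1+2+0=7, FN=2+2+1+1+1=7 → 18/32 = 0.5625
  4: TP=12, FP=5+0+1+1+0=7, FN=0+0+1+2+3=6 → 24/37 = 0.6486
  5: TP=8, FP=1+0+3+1+3=8, FN=4+2+2+0+0=8 → 16/32 = 0.5000
Weighted-F1 score = Σ (supportᵢ/N)·F1 scoreᵢ with N=92: (18/92)·0.4848 + (9/92)·0.5263 + (15/92)·0.5161 + (16/92)·0.5625 + (18/92)·0.6486 + (16/92)·0.5000 = 0.542

0.542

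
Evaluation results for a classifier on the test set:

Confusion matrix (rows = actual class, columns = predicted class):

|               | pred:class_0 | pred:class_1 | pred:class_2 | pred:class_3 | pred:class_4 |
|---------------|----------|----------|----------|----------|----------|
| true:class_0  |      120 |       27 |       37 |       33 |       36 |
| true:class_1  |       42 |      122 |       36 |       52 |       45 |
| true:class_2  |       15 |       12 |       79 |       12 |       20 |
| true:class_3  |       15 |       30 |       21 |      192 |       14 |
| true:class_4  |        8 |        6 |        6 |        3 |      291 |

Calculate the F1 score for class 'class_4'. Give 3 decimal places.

Treat 'class_4' as positive and all other classes as negative.
F1 score = 2·TP/(2·TP+FP+FN).
class_4: TP=291, FP=36+45+20+14=115, FN=8+6+6+3=23 → 582/720 = 0.8083

0.808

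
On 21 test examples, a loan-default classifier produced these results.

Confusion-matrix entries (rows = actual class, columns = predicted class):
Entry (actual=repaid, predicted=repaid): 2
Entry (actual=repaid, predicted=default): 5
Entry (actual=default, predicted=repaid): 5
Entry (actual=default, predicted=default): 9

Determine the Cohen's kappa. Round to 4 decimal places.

-0.0714

Observed agreement pₒ = trace/N = 11/21 = 0.52381
Expected agreement pₑ = Σ (rowᵢ·colᵢ)/N² = (7·7 + 14·14)/21² = 0.55556
κ = (pₒ − pₑ)/(1 − pₑ) = (0.52381 − 0.55556)/(1 − 0.55556) = -0.0714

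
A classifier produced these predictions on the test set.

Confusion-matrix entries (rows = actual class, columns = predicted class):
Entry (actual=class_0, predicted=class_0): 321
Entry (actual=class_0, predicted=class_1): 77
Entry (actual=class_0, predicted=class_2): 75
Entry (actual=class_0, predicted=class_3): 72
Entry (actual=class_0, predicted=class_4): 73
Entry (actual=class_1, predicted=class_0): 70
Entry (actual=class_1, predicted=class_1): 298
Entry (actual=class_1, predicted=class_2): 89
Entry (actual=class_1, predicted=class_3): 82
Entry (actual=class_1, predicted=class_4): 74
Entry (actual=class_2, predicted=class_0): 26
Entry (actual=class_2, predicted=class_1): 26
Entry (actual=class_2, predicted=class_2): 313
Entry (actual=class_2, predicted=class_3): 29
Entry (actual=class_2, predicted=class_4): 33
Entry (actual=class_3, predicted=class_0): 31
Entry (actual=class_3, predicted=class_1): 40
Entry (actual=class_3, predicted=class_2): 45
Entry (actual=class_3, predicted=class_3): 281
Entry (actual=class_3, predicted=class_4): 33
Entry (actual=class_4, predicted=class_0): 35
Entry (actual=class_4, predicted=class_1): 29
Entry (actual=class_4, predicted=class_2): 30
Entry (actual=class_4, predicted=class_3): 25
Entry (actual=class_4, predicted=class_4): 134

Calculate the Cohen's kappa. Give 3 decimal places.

0.466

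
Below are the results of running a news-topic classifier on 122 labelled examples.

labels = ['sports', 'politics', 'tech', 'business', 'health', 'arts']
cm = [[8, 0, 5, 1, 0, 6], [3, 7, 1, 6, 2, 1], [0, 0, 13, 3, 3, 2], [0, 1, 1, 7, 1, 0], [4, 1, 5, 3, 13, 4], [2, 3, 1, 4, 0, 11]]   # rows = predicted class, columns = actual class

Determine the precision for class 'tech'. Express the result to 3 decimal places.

Treat 'tech' as positive and all other classes as negative.
precision = TP/(TP+FP).
tech: TP=13, FP=0+0+3+3+2=8 → 13/21 = 0.6190

0.619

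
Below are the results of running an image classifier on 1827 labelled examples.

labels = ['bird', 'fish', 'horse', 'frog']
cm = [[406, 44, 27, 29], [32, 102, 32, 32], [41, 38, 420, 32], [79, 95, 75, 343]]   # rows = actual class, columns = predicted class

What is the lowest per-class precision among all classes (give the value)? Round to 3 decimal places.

0.366

Per-class precision (TP/(TP+FP)):
  bird: TP=406, FP=32+41+79=152 → 406/558 = 0.7276
  fish: TP=102, FP=44+38+95=177 → 102/279 = 0.3656
  horse: TP=420, FP=27+32+75=134 → 420/554 = 0.7581
  frog: TP=343, FP=29+32+32=93 → 343/436 = 0.7867
Lowest is class 'fish' with precision = 0.366.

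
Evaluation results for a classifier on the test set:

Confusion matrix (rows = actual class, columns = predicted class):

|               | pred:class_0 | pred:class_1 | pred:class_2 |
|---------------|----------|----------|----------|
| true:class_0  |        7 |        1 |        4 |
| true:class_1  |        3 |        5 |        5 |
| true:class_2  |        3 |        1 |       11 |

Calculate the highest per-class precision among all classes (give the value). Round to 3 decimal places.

Per-class precision (TP/(TP+FP)):
  class_0: TP=7, FP=3+3=6 → 7/13 = 0.5385
  class_1: TP=5, FP=1+1=2 → 5/7 = 0.7143
  class_2: TP=11, FP=4+5=9 → 11/20 = 0.5500
Highest is class 'class_1' with precision = 0.714.

0.714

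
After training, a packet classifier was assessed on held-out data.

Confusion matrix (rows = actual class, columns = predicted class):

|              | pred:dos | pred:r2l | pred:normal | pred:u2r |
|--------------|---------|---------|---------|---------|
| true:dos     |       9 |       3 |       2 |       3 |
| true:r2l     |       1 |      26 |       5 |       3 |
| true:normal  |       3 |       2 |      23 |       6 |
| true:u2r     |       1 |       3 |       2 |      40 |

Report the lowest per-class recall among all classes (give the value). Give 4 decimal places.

Per-class recall (TP/(TP+FN)):
  dos: TP=9, FN=3+2+3=8 → 9/17 = 0.52941
  r2l: TP=26, FN=1+5+3=9 → 26/35 = 0.74286
  normal: TP=23, FN=3+2+6=11 → 23/34 = 0.67647
  u2r: TP=40, FN=1+3+2=6 → 40/46 = 0.86957
Lowest is class 'dos' with recall = 0.5294.

0.5294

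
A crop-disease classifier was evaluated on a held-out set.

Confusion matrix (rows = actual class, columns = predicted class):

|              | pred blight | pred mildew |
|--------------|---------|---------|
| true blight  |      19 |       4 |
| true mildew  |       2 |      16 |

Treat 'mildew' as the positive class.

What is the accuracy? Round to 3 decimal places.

Accuracy = (TP+TN)/N = (16+19)/41 = 0.854

0.854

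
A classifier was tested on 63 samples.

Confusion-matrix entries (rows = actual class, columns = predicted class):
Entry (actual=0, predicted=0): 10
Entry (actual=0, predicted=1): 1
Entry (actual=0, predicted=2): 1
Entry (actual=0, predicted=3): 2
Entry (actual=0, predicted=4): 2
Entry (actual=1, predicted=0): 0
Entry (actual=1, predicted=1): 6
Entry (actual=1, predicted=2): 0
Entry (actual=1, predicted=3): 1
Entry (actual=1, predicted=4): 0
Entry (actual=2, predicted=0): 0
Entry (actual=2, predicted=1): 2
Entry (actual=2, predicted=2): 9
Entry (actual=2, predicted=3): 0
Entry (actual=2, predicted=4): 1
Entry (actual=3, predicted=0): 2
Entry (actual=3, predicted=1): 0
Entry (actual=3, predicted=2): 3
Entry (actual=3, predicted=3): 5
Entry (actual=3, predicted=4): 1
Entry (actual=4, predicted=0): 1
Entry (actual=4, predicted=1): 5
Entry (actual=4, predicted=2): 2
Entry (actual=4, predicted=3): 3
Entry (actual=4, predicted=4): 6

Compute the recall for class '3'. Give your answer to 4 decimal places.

0.4545

Take TP from the diagonal, FP from the rest of the '3' prediction marginal, FN from the rest of the '3' actual marginal.
recall = TP/(TP+FN).
3: TP=5, FN=2+0+3+1=6 → 5/11 = 0.45455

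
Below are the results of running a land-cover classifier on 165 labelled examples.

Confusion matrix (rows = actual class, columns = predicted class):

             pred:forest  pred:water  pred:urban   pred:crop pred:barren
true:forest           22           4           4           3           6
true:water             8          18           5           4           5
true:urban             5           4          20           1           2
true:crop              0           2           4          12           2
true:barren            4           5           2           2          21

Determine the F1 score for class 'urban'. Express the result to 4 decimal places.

One-vs-rest for 'urban': TP = diagonal; FP = other classes predicted 'urban'; FN = 'urban' predicted as other.
F1 score = 2·TP/(2·TP+FP+FN).
urban: TP=20, FP=4+5+4+2=15, FN=5+4+1+2=12 → 40/67 = 0.59701

0.5970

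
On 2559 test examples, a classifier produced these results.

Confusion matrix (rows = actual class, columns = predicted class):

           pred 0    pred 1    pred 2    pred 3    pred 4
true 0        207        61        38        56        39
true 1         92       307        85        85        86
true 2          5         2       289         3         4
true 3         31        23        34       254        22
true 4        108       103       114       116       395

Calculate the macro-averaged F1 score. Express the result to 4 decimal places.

0.5688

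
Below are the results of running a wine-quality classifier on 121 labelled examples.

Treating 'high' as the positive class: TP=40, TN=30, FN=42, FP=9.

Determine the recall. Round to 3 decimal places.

0.488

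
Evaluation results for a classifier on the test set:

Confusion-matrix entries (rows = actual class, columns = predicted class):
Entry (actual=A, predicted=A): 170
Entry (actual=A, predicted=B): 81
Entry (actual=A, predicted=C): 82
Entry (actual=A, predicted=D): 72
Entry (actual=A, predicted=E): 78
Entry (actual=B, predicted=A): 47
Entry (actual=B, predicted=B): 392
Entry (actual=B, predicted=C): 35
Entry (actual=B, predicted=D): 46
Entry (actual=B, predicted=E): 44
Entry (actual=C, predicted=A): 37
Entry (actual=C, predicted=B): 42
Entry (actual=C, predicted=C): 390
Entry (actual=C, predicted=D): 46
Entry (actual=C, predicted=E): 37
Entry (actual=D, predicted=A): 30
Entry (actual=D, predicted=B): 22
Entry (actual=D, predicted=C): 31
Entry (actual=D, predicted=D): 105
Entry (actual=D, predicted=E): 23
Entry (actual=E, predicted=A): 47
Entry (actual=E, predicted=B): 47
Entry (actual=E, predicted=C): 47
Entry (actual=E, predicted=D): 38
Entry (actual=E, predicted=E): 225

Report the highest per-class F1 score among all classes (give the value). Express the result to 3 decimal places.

0.686

Per-class F1 score (2·TP/(2·TP+FP+FN)):
  A: TP=170, FP=47+37+30+47=161, FN=81+82+72+78=313 → 340/814 = 0.4177
  B: TP=392, FP=81+42+22+47=192, FN=47+35+46+44=172 → 784/1148 = 0.6829
  C: TP=390, FP=82+35+31+47=195, FN=37+42+46+37=162 → 780/1137 = 0.6860
  D: TP=105, FP=72+46+46+38=202, FN=30+22+31+23=106 → 210/518 = 0.4054
  E: TP=225, FP=78+44+37+23=182, FN=47+47+47+38=179 → 450/811 = 0.5549
Highest is class 'C' with F1 score = 0.686.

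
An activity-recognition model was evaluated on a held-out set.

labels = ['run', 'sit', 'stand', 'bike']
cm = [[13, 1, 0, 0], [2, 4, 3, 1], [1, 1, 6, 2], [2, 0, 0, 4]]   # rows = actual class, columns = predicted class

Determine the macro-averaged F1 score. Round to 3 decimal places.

Per-class F1 score (2·TP/(2·TP+FP+FN)):
  run: TP=13, FP=2+1+2=5, FN=1+0+0=1 → 26/32 = 0.8125
  sit: TP=4, FP=1+1+0=2, FN=2+3+1=6 → 8/16 = 0.5000
  stand: TP=6, FP=0+3+0=3, FN=1+1+2=4 → 12/19 = 0.6316
  bike: TP=4, FP=0+1+2=3, FN=2+0+0=2 → 8/13 = 0.6154
Macro-F1 score = mean = (0.8125 + 0.5000 + 0.6316 + 0.6154) / 4 = 0.640

0.640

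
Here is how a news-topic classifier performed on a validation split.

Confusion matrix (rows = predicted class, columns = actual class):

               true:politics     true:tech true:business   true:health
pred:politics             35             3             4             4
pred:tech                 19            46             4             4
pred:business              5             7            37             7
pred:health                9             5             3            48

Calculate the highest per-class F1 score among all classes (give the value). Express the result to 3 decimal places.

0.750

Per-class F1 score (2·TP/(2·TP+FP+FN)):
  politics: TP=35, FP=3+4+4=11, FN=19+5+9=33 → 70/114 = 0.6140
  tech: TP=46, FP=19+4+4=27, FN=3+7+5=15 → 92/134 = 0.6866
  business: TP=37, FP=5+7+7=19, FN=4+4+3=11 → 74/104 = 0.7115
  health: TP=48, FP=9+5+3=17, FN=4+4+7=15 → 96/128 = 0.7500
Highest is class 'health' with F1 score = 0.750.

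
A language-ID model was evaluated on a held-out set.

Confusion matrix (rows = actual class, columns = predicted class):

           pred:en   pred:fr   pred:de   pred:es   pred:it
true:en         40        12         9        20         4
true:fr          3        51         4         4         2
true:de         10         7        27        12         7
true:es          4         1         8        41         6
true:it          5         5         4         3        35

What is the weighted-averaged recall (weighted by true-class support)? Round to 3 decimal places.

Per-class recall (TP/(TP+FN)):
  en: TP=40, FN=12+9+20+4=45 → 40/85 = 0.4706
  fr: TP=51, FN=3+4+4+2=13 → 51/64 = 0.7969
  de: TP=27, FN=10+7+12+7=36 → 27/63 = 0.4286
  es: TP=41, FN=4+1+8+6=19 → 41/60 = 0.6833
  it: TP=35, FN=5+5+4+3=17 → 35/52 = 0.6731
Weighted-recall = Σ (supportᵢ/N)·recallᵢ with N=324: (85/324)·0.4706 + (64/324)·0.7969 + (63/324)·0.4286 + (60/324)·0.6833 + (52/324)·0.6731 = 0.599

0.599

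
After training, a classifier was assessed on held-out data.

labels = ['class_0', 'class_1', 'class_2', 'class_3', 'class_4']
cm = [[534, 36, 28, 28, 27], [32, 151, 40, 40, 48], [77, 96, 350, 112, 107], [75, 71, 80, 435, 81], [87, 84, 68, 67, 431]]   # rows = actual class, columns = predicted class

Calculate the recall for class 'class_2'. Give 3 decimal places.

recall = TP/(TP+FN).
class_2: TP=350, FN=77+96+112+107=392 → 350/742 = 0.4717

0.472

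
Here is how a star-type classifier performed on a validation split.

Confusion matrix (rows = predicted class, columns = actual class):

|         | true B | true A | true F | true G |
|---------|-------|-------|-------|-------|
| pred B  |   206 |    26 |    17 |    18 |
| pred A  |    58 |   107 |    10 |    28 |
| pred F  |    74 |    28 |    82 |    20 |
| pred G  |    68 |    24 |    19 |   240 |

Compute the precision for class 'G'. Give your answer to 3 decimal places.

precision = TP/(TP+FP).
G: TP=240, FP=68+24+19=111 → 240/351 = 0.6838

0.684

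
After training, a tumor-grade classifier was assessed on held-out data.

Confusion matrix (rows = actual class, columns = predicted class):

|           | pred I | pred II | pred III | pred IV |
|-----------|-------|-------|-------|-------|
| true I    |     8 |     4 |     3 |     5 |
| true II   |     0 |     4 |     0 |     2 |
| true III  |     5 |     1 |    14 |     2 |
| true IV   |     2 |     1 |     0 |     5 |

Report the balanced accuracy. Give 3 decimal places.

0.582

Balanced accuracy = mean of per-class recall.
  I: recall = 8/20 = 0.4000
  II: recall = 4/6 = 0.6667
  III: recall = 14/22 = 0.6364
  IV: recall = 5/8 = 0.6250
Mean = (0.4000 + 0.6667 + 0.6364 + 0.6250) / 4 = 0.582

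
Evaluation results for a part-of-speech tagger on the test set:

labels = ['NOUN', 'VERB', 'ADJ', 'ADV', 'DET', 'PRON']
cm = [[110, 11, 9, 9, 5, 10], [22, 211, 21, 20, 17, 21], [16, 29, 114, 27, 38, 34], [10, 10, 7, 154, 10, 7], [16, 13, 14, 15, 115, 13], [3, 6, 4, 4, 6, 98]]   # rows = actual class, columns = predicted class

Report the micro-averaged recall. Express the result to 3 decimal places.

0.653

Micro-averaging pools counts across classes: ΣTP=802, ΣFP=427, ΣFN=427.
Micro-recall = TP/(TP+FN) on pooled counts = 0.653 (equals overall accuracy in single-label multiclass).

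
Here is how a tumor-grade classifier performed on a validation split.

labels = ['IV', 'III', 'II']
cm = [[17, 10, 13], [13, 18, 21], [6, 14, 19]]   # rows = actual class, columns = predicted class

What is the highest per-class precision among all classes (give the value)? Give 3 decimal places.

Per-class precision (TP/(TP+FP)):
  IV: TP=17, FP=13+6=19 → 17/36 = 0.4722
  III: TP=18, FP=10+14=24 → 18/42 = 0.4286
  II: TP=19, FP=13+21=34 → 19/53 = 0.3585
Highest is class 'IV' with precision = 0.472.

0.472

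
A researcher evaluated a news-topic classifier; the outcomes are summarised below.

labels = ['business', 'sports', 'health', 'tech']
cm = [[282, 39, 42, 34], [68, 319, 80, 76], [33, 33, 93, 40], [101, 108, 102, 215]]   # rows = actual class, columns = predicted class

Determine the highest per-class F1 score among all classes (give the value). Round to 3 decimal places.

0.640

Per-class F1 score (2·TP/(2·TP+FP+FN)):
  business: TP=282, FP=68+33+101=202, FN=39+42+34=115 → 564/881 = 0.6402
  sports: TP=319, FP=39+33+108=180, FN=68+80+76=224 → 638/1042 = 0.6123
  health: TP=93, FP=42+80+102=224, FN=33+33+40=106 → 186/516 = 0.3605
  tech: TP=215, FP=34+76+40=150, FN=101+108+102=311 → 430/891 = 0.4826
Highest is class 'business' with F1 score = 0.640.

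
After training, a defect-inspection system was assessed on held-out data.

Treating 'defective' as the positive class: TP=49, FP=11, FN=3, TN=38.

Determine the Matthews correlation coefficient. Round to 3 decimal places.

0.731

MCC = (TP·TN − FP·FN) / √((TP+FP)(TP+FN)(TN+FP)(TN+FN))
Numerator = 49·38 − 11·3 = 1829
Denominator = √(60·52·49·41) = √6268080 = 2503.6134
MCC = 1829 / 2503.6134 = 0.731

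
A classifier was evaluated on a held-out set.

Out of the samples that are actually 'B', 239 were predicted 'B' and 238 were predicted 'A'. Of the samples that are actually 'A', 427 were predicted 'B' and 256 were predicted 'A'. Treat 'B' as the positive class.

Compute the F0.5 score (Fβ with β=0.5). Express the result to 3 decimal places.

0.380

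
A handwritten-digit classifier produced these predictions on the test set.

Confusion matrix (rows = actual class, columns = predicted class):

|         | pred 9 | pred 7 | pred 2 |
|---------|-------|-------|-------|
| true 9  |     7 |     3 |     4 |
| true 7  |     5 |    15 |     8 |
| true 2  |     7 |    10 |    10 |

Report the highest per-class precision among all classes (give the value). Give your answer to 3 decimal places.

Per-class precision (TP/(TP+FP)):
  9: TP=7, FP=5+7=12 → 7/19 = 0.3684
  7: TP=15, FP=3+10=13 → 15/28 = 0.5357
  2: TP=10, FP=4+8=12 → 10/22 = 0.4545
Highest is class '7' with precision = 0.536.

0.536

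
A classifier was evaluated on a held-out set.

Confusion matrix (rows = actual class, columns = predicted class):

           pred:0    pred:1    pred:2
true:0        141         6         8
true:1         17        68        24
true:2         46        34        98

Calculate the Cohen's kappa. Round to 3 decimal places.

0.537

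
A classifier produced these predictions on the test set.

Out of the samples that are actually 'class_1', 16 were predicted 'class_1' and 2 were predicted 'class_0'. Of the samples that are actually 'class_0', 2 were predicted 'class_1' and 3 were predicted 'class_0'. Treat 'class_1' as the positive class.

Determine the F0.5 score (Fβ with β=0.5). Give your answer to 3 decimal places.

0.889

Fβ = (1+β²)·TP / ((1+β²)·TP + β²·FN + FP), with β²=1/4
= 1.25·16 / (1.25·16 + 0.25·2 + 2) = 0.889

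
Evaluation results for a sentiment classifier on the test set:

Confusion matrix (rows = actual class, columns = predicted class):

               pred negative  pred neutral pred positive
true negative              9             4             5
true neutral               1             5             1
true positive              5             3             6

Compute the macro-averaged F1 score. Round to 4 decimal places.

0.5111

Per-class F1 score (2·TP/(2·TP+FP+FN)):
  negative: TP=9, FP=1+5=6, FN=4+5=9 → 18/33 = 0.54545
  neutral: TP=5, FP=4+3=7, FN=1+1=2 → 10/19 = 0.52632
  positive: TP=6, FP=5+1=6, FN=5+3=8 → 12/26 = 0.46154
Macro-F1 score = mean = (0.54545 + 0.52632 + 0.46154) / 3 = 0.5111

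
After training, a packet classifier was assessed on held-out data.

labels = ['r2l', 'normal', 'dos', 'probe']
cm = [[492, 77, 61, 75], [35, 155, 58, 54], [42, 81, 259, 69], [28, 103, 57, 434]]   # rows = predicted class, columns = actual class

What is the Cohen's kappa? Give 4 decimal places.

Observed agreement pₒ = trace/N = 1340/2080 = 0.64423
Expected agreement pₑ = Σ (rowᵢ·colᵢ)/N² = (597·705 + 416·302 + 435·451 + 632·622)/2080² = 0.26253
κ = (pₒ − pₑ)/(1 − pₑ) = (0.64423 − 0.26253)/(1 − 0.26253) = 0.5176

0.5176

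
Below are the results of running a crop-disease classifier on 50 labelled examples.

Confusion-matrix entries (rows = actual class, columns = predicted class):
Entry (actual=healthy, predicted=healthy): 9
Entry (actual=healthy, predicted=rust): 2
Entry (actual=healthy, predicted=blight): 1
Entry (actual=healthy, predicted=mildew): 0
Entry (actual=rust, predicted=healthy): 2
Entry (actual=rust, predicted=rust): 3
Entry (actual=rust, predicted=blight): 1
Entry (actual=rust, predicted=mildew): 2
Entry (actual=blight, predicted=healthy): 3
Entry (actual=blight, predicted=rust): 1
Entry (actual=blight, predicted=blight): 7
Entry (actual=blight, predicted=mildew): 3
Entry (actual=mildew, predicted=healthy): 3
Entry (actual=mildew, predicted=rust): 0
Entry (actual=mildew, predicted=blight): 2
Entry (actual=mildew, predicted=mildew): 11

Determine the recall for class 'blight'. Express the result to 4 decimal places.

0.5000

One-vs-rest for 'blight': TP = diagonal; FP = other classes predicted 'blight'; FN = 'blight' predicted as other.
recall = TP/(TP+FN).
blight: TP=7, FN=3+1+3=7 → 7/14 = 0.50000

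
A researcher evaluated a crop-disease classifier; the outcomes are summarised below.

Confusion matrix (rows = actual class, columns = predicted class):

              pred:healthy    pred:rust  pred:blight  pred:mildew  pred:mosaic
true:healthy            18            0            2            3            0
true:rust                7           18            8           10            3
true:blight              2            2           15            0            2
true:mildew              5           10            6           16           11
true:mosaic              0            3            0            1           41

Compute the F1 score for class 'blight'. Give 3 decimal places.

0.577

Take TP from the diagonal, FP from the rest of the 'blight' prediction marginal, FN from the rest of the 'blight' actual marginal.
F1 score = 2·TP/(2·TP+FP+FN).
blight: TP=15, FP=2+8+6+0=16, FN=2+2+0+2=6 → 30/52 = 0.5769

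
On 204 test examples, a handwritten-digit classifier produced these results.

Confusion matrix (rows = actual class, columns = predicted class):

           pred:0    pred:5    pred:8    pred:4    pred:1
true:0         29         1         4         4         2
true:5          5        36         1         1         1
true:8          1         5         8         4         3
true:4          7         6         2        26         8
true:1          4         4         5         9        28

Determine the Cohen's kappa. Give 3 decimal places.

0.521

Observed agreement pₒ = trace/N = 127/204 = 0.6225
Expected agreement pₑ = Σ (rowᵢ·colᵢ)/N² = (40·46 + 44·52 + 21·20 + 49·44 + 50·42)/204² = 0.2116
κ = (pₒ − pₑ)/(1 − pₑ) = (0.6225 − 0.2116)/(1 − 0.2116) = 0.521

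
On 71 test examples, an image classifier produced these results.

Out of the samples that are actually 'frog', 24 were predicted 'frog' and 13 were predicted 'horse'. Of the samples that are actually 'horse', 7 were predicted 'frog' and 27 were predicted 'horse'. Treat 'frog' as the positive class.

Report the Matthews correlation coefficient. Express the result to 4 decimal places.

0.4460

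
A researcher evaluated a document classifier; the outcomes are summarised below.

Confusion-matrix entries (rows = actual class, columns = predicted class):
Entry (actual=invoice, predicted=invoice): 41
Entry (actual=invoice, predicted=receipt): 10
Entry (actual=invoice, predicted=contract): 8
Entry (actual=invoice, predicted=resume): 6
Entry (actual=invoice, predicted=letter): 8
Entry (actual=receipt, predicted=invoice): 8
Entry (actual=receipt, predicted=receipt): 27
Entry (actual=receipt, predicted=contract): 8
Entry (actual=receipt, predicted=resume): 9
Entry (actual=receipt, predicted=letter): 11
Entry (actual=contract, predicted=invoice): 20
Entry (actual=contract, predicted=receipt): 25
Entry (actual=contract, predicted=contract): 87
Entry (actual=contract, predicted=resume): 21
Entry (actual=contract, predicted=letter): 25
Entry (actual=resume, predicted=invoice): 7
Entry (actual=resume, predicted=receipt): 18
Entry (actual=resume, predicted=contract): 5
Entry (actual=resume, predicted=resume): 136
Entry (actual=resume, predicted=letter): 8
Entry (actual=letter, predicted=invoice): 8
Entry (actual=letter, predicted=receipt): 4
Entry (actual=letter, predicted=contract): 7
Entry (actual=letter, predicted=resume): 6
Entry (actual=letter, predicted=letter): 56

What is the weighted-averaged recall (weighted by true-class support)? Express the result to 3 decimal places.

Per-class recall (TP/(TP+FN)):
  invoice: TP=41, FN=10+8+6+8=32 → 41/73 = 0.5616
  receipt: TP=27, FN=8+8+9+11=36 → 27/63 = 0.4286
  contract: TP=87, FN=20+25+21+25=91 → 87/178 = 0.4888
  resume: TP=136, FN=7+18+5+8=38 → 136/174 = 0.7816
  letter: TP=56, FN=8+4+7+6=25 → 56/81 = 0.6914
Weighted-recall = Σ (supportᵢ/N)·recallᵢ with N=569: (73/569)·0.5616 + (63/569)·0.4286 + (178/569)·0.4888 + (174/569)·0.7816 + (81/569)·0.6914 = 0.610

0.610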